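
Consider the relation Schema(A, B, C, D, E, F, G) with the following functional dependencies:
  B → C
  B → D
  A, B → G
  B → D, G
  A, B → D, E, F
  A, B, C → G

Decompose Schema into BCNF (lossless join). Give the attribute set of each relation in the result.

{A, B, E, F}; {B, C, D, G}

Candidate key of the original relation: {A, B}.
In {A, B, C, D, E, F, G}, {B} is not a superkey ({B}⁺ restricted to this set is {B, C, D, G}), so split on B → C, D, G into {B, C, D, G} and {A, B, E, F}.
{B, C, D, G} is in BCNF.
{A, B, E, F} is in BCNF.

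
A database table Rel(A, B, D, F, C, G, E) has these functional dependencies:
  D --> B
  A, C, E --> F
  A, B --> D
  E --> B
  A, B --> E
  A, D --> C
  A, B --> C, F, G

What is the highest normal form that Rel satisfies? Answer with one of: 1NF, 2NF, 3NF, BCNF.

Candidate keys: {A, B}, {A, D}, {A, E}. Prime attributes: {A, B, D, E}.
D --> B breaks BCNF: {D}⁺ = {B, D}, so {D} is not a superkey.
Its right-hand attributes {B} are all prime, as are those of every other non-superkey FD — the relation is in 3NF.

3NF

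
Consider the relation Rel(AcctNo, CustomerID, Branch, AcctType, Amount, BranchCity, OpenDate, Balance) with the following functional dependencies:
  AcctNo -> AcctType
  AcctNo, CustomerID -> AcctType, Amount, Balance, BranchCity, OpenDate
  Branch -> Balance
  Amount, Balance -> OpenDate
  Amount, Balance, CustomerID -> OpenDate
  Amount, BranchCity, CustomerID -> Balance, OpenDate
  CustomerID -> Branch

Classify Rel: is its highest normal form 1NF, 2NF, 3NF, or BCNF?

Candidate key: {AcctNo, CustomerID}. Prime attributes: {AcctNo, CustomerID}.
For AcctNo -> AcctType we have {AcctNo}⁺ = {AcctNo, AcctType}; {AcctNo} is not a superkey, so BCNF fails.
Because {AcctType} is non-prime and the left side of AcctNo -> AcctType is not a superkey, the relation is not in 3NF.
{AcctNo} is a proper subset of the key {AcctNo, CustomerID}, and {AcctNo}⁺ contains the non-prime attribute {AcctType} — a partial dependency, so 2NF is violated.

1NF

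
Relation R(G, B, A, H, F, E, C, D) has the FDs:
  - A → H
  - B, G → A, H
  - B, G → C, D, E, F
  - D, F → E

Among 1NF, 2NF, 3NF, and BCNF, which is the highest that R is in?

2NF

Candidate key: {B, G}. Prime attributes: {B, G}.
A → H: {A}⁺ = {A, H}, which is not all of the attributes, so the left side is not a superkey — BCNF is violated.
Because {H} is non-prime and the left side of A → H is not a superkey, the relation is not in 3NF.
Checking every proper subset of each key, none determines a non-prime attribute — 2NF is satisfied.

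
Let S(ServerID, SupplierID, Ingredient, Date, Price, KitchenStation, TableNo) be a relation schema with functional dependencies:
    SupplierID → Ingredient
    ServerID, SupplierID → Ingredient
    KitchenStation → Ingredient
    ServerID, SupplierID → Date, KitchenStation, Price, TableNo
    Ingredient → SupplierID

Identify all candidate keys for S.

No FD produces {ServerID}, so it must be in every candidate key.
{Ingredient, ServerID}⁺ = {Date, Ingredient, KitchenStation, Price, ServerID, SupplierID, TableNo}, which is every attribute, so {Ingredient, ServerID} is a candidate key.
{KitchenStation, ServerID}⁺ = {Date, Ingredient, KitchenStation, Price, ServerID, SupplierID, TableNo}, which is every attribute, so {KitchenStation, ServerID} is a candidate key.
{ServerID, SupplierID}⁺ = {Date, Ingredient, KitchenStation, Price, ServerID, SupplierID, TableNo}, which is every attribute, so {ServerID, SupplierID} is a candidate key.
No proper subset of any of these is a key, and no other minimal superkey exists.

{Ingredient, ServerID}, {KitchenStation, ServerID}, {ServerID, SupplierID}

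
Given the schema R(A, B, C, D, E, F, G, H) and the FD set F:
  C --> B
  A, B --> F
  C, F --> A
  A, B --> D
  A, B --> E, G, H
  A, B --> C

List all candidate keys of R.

{A, B}⁺ = {A, B, C, D, E, F, G, H}, which is every attribute, so {A, B} is a candidate key.
{A, C}⁺ = {A, B, C, D, E, F, G, H}, which is every attribute, so {A, C} is a candidate key.
{C, F}⁺ = {A, B, C, D, E, F, G, H}, which is every attribute, so {C, F} is a candidate key.
These are minimal and exhaustive — every other superkey contains one of them.

{A, B}, {A, C}, {C, F}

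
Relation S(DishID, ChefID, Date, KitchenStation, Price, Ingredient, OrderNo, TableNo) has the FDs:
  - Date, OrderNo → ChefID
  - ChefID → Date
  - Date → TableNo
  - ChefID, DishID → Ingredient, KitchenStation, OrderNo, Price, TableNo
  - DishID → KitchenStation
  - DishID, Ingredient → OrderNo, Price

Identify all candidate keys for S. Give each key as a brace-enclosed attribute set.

No FD produces {DishID}, so it must be in every candidate key.
{ChefID, DishID} is a candidate key since {ChefID, DishID}⁺ = {ChefID, Date, DishID, Ingredient, KitchenStation, OrderNo, Price, TableNo} covers every attribute.
{Date, DishID, Ingredient} is a candidate key since {Date, DishID, Ingredient}⁺ = {ChefID, Date, DishID, Ingredient, KitchenStation, OrderNo, Price, TableNo} covers every attribute.
{Date, DishID, OrderNo} is a candidate key since {Date, DishID, OrderNo}⁺ = {ChefID, Date, DishID, Ingredient, KitchenStation, OrderNo, Price, TableNo} covers every attribute.
No proper subset of any of these is a key, and no other minimal superkey exists.

{ChefID, DishID}, {Date, DishID, Ingredient}, {Date, DishID, OrderNo}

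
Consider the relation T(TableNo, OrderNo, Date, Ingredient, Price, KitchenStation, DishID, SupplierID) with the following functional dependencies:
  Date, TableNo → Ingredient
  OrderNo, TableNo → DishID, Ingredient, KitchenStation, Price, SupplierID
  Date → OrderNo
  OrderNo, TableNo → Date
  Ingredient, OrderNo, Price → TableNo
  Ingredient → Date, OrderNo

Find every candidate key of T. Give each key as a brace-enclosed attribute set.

{Date, TableNo}⁺ = {Date, DishID, Ingredient, KitchenStation, OrderNo, Price, SupplierID, TableNo} — all of the relation — so {Date, TableNo} is a candidate key.
{Ingredient, Price}⁺ = {Date, DishID, Ingredient, KitchenStation, OrderNo, Price, SupplierID, TableNo} — all of the relation — so {Ingredient, Price} is a candidate key.
{Ingredient, TableNo}⁺ = {Date, DishID, Ingredient, KitchenStation, OrderNo, Price, SupplierID, TableNo} — all of the relation — so {Ingredient, TableNo} is a candidate key.
{OrderNo, TableNo}⁺ = {Date, DishID, Ingredient, KitchenStation, OrderNo, Price, SupplierID, TableNo} — all of the relation — so {OrderNo, TableNo} is a candidate key.
These are minimal and exhaustive — every other superkey contains one of them.

{Date, TableNo}, {Ingredient, Price}, {Ingredient, TableNo}, {OrderNo, TableNo}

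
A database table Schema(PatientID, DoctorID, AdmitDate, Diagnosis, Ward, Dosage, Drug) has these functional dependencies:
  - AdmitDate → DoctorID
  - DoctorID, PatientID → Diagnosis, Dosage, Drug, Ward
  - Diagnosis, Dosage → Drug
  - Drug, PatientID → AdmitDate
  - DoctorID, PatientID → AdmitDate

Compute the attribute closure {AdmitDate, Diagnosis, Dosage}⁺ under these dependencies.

Start with {AdmitDate, Diagnosis, Dosage}.
AdmitDate → DoctorID applies; add {DoctorID} → now {AdmitDate, Diagnosis, DoctorID, Dosage}.
Diagnosis, Dosage → Drug applies; add {Drug} → now {AdmitDate, Diagnosis, DoctorID, Dosage, Drug}.
No further FD applies.

{AdmitDate, Diagnosis, DoctorID, Dosage, Drug}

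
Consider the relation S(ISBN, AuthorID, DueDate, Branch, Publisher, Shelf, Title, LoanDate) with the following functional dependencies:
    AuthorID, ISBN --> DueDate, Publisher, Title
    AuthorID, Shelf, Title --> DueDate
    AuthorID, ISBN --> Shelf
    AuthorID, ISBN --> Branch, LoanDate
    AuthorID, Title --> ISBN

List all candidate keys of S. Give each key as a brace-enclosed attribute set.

Attributes never on any right-hand side: {AuthorID} — every candidate key must contain it.
{AuthorID, ISBN}⁺ = {AuthorID, Branch, DueDate, ISBN, LoanDate, Publisher, Shelf, Title} — all of the relation — so {AuthorID, ISBN} is a candidate key.
{AuthorID, Title}⁺ = {AuthorID, Branch, DueDate, ISBN, LoanDate, Publisher, Shelf, Title} — all of the relation — so {AuthorID, Title} is a candidate key.
These are minimal and exhaustive — every other superkey contains one of them.

{AuthorID, ISBN}, {AuthorID, Title}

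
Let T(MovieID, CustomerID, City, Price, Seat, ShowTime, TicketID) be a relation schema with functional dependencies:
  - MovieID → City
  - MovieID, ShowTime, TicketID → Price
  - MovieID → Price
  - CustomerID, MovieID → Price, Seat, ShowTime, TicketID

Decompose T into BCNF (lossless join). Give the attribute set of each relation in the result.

Candidate key of the original relation: {CustomerID, MovieID}.
In {City, CustomerID, MovieID, Price, Seat, ShowTime, TicketID}, {MovieID} is not a superkey ({MovieID}⁺ restricted to this set is {City, MovieID, Price}), so split on MovieID → City, Price into {City, MovieID, Price} and {CustomerID, MovieID, Seat, ShowTime, TicketID}.
{City, MovieID, Price} is in BCNF.
{CustomerID, MovieID, Seat, ShowTime, TicketID} is in BCNF.

{City, MovieID, Price}; {CustomerID, MovieID, Seat, ShowTime, TicketID}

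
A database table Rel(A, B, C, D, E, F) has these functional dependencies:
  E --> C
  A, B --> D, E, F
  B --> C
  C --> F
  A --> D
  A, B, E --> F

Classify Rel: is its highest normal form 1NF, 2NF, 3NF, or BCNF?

Candidate key: {A, B}. Prime attributes: {A, B}.
E --> C: {E}⁺ = {C, E, F}, which is not all of the attributes, so the left side is not a superkey — BCNF is violated.
Because {C} is non-prime and the left side of E --> C is not a superkey, the relation is not in 3NF.
{A} is a proper subset of the key {A, B}, and {A}⁺ contains the non-prime attribute {D} — a partial dependency, so 2NF is violated.

1NF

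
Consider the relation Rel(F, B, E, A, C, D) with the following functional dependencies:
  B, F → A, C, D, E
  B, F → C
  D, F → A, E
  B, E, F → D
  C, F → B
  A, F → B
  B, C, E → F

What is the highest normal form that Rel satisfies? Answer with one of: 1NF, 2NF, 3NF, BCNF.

Candidate keys: {A, F}, {B, C, E}, {B, F}, {C, F}, {D, F}. Prime attributes: {A, B, C, D, E, F}.
Every FD has a superkey on the left, so the relation is in BCNF.

BCNF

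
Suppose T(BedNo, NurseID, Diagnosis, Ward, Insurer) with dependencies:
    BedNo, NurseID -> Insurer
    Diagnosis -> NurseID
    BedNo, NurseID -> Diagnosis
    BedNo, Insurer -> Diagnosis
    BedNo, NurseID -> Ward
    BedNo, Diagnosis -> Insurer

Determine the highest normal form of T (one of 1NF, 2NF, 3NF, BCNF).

Candidate keys: {BedNo, Diagnosis}, {BedNo, Insurer}, {BedNo, NurseID}. Prime attributes: {BedNo, Diagnosis, Insurer, NurseID}.
Diagnosis -> NurseID: {Diagnosis}⁺ = {Diagnosis, NurseID}, which is not all of the attributes, so the left side is not a superkey — BCNF is violated.
But every attribute on its right side ({NurseID}) is prime, and the same holds for every other non-superkey FD, so 3NF still holds.

3NF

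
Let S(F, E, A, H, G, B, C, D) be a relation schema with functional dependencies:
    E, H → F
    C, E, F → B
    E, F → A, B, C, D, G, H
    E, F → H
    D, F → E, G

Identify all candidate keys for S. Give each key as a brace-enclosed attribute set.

{D, F}, {E, F}, {E, H}

Closure of {D, F} is {A, B, C, D, E, F, G, H}, the whole schema; {D, F} is a candidate key.
Closure of {E, F} is {A, B, C, D, E, F, G, H}, the whole schema; {E, F} is a candidate key.
Closure of {E, H} is {A, B, C, D, E, F, G, H}, the whole schema; {E, H} is a candidate key.
No proper subset of any of these is a key, and no other minimal superkey exists.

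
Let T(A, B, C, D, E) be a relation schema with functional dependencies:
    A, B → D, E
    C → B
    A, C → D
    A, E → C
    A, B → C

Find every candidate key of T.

Attributes never on any right-hand side: {A} — every candidate key must contain it.
{A, B}⁺ = {A, B, C, D, E}, which is every attribute, so {A, B} is a candidate key.
{A, C}⁺ = {A, B, C, D, E}, which is every attribute, so {A, C} is a candidate key.
{A, E}⁺ = {A, B, C, D, E}, which is every attribute, so {A, E} is a candidate key.
These are minimal and exhaustive — every other superkey contains one of them.

{A, B}, {A, C}, {A, E}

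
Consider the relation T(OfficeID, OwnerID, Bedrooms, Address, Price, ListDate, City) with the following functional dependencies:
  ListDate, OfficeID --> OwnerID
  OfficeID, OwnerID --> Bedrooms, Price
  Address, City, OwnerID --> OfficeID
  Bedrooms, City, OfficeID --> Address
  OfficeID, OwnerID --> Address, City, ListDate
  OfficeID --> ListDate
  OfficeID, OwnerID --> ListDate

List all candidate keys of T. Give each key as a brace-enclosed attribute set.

{OfficeID} is a candidate key since {OfficeID}⁺ = {Address, Bedrooms, City, ListDate, OfficeID, OwnerID, Price} covers every attribute.
{Address, City, OwnerID} is a candidate key since {Address, City, OwnerID}⁺ = {Address, Bedrooms, City, ListDate, OfficeID, OwnerID, Price} covers every attribute.
No proper subset of any of these is a key, and no other minimal superkey exists.

{Address, City, OwnerID}, {OfficeID}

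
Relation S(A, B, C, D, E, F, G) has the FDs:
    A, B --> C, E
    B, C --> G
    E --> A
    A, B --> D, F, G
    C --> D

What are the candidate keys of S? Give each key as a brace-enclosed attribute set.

{A, B}, {B, E}

Attributes never on any right-hand side: {B} — every candidate key must contain it.
Closure of {A, B} is {A, B, C, D, E, F, G}, the whole schema; {A, B} is a candidate key.
Closure of {B, E} is {A, B, C, D, E, F, G}, the whole schema; {B, E} is a candidate key.
Any other superkey properly contains one of these, so there are no further candidate keys.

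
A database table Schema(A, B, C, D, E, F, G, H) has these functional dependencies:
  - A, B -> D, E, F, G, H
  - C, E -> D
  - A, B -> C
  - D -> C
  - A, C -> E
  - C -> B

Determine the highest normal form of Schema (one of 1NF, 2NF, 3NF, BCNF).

3NF

Candidate keys: {A, B}, {A, C}, {A, D}. Prime attributes: {A, B, C, D}.
For C, E -> D we have {C, E}⁺ = {B, C, D, E}; {C, E} is not a superkey, so BCNF fails.
Its right-hand attributes {D} are all prime, as are those of every other non-superkey FD — the relation is in 3NF.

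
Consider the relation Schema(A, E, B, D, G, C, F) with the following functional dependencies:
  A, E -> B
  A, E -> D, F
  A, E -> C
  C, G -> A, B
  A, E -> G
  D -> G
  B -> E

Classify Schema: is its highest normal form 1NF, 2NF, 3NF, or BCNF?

3NF

Candidate keys: {A, B}, {A, E}, {C, D}, {C, G}. Prime attributes: {A, B, C, D, E, G}.
D -> G breaks BCNF: {D}⁺ = {D, G}, so {D} is not a superkey.
Since {G} ⊆ prime attributes and every other non-superkey FD also has a prime right side, the schema is in 3NF.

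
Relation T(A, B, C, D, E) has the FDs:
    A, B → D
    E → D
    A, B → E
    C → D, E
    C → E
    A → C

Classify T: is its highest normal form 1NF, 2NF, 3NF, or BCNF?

1NF

Candidate key: {A, B}. Prime attributes: {A, B}.
E → D breaks BCNF: {E}⁺ = {D, E}, so {E} is not a superkey.
Because {D} is non-prime and the left side of E → D is not a superkey, the relation is not in 3NF.
{A} is a proper subset of the key {A, B}, and {A}⁺ contains the non-prime attributes {C, D, E} — a partial dependency, so 2NF is violated.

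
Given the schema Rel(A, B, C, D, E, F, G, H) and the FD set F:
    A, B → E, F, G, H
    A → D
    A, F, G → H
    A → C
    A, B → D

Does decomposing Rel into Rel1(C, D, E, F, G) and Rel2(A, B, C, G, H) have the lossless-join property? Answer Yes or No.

No

Rel1 ∩ Rel2 = {C, G}; its closure under F is {C, G}.
Neither Rel1 nor Rel2 is contained in that closure, so the decomposition is lossy.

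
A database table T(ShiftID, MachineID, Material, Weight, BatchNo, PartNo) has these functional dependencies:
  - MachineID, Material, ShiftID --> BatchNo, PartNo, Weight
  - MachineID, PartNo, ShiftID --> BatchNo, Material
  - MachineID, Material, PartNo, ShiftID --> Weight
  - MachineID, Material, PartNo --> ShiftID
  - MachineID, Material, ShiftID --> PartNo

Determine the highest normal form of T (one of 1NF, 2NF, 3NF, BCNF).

BCNF

Candidate keys: {MachineID, Material, PartNo}, {MachineID, Material, ShiftID}, {MachineID, PartNo, ShiftID}. Prime attributes: {MachineID, Material, PartNo, ShiftID}.
Each dependency's left side is a superkey — BCNF holds.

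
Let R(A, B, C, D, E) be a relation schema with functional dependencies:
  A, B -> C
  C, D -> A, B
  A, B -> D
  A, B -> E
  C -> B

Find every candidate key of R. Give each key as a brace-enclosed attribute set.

{A, B}⁺ = {A, B, C, D, E} — all of the relation — so {A, B} is a candidate key.
{A, C}⁺ = {A, B, C, D, E} — all of the relation — so {A, C} is a candidate key.
{C, D}⁺ = {A, B, C, D, E} — all of the relation — so {C, D} is a candidate key.
No proper subset of any of these is a key, and no other minimal superkey exists.

{A, B}, {A, C}, {C, D}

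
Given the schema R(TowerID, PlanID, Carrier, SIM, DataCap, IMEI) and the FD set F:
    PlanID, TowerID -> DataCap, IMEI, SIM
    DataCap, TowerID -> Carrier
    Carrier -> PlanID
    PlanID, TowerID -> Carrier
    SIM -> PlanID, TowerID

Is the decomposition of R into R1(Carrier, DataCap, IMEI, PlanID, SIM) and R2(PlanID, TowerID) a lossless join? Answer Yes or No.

R1 ∩ R2 = {PlanID}; its closure under F is {PlanID}.
R1 ⊄ {PlanID} and R2 ⊄ {PlanID}, so the split is lossy.

No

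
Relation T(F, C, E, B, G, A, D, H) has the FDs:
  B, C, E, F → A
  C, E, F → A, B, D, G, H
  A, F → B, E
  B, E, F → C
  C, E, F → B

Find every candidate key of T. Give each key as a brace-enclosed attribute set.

{A, F}, {B, E, F}, {C, E, F}

{F} never appears on the right of any FD, so every key must include it.
{A, F}⁺ = {A, B, C, D, E, F, G, H}, which is every attribute, so {A, F} is a candidate key.
{B, E, F}⁺ = {A, B, C, D, E, F, G, H}, which is every attribute, so {B, E, F} is a candidate key.
{C, E, F}⁺ = {A, B, C, D, E, F, G, H}, which is every attribute, so {C, E, F} is a candidate key.
These are minimal and exhaustive — every other superkey contains one of them.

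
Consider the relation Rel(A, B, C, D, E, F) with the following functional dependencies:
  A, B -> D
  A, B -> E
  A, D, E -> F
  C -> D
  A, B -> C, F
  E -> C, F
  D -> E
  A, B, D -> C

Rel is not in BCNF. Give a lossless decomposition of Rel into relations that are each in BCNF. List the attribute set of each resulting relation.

Candidate key of the original relation: {A, B}.
Within {A, B, C, D, E, F}: {A, D, E}⁺ ∩ {A, B, C, D, E, F} = {A, C, D, E, F}, not the whole set, so A, D, E -> C, F violates BCNF; decompose into {A, C, D, E, F} and {A, B, D, E}.
Within {A, C, D, E, F}: {C}⁺ ∩ {A, C, D, E, F} = {C, D, E, F}, not the whole set, so C -> D, E, F violates BCNF; decompose into {C, D, E, F} and {A, C}.
{C, D, E, F} has no BCNF violation.
{A, C} has no BCNF violation.
Within {A, B, D, E}: {E}⁺ ∩ {A, B, D, E} = {D, E}, not the whole set, so E -> D violates BCNF; decompose into {D, E} and {A, B, E}.
{D, E} has no BCNF violation.
{A, B, E} has no BCNF violation.

{A, B, E}; {A, C}; {C, D, E, F}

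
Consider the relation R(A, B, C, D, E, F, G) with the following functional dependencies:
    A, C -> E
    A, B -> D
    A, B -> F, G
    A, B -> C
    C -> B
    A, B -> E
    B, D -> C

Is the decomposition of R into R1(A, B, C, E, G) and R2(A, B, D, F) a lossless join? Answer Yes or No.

Yes

The shared attributes are {A, B} and {A, B}⁺ = {A, B, C, D, E, F, G}.
Since R1 ⊆ {A, B, C, D, E, F, G}, the intersection is a superkey of R1; the decomposition is lossless.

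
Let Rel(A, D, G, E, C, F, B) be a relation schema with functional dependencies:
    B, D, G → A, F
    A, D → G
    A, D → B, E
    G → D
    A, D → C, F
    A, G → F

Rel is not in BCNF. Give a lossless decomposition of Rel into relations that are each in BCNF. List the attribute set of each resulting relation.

Candidate keys of the original relation: {A, D}, {A, G}, {B, G}.
Within {A, B, C, D, E, F, G}: {G}⁺ ∩ {A, B, C, D, E, F, G} = {D, G}, not the whole set, so G → D violates BCNF; decompose into {D, G} and {A, B, C, E, F, G}.
{D, G}: every determinant is a superkey — BCNF.
{A, B, C, E, F, G}: every determinant is a superkey — BCNF.

{A, B, C, E, F, G}; {D, G}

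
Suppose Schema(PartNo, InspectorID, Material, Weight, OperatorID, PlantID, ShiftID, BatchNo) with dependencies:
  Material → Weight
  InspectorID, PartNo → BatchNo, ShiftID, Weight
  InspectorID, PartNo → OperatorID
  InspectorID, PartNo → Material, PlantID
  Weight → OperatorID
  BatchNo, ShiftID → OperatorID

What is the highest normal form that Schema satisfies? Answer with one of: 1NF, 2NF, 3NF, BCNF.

2NF

Candidate key: {InspectorID, PartNo}. Prime attributes: {InspectorID, PartNo}.
Material → Weight breaks BCNF: {Material}⁺ = {Material, OperatorID, Weight}, so {Material} is not a superkey.
Material → Weight has non-prime {Weight} on the right and a non-superkey on the left, so 3NF fails.
Checking every proper subset of each key, none determines a non-prime attribute — 2NF is satisfied.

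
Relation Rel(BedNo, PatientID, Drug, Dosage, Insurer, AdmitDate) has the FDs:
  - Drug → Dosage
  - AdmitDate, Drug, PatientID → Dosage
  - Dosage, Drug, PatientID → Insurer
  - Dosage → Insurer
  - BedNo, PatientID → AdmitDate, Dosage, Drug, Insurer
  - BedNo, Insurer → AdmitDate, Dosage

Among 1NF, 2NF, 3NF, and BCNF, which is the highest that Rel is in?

Candidate key: {BedNo, PatientID}. Prime attributes: {BedNo, PatientID}.
For Drug → Dosage we have {Drug}⁺ = {Dosage, Drug, Insurer}; {Drug} is not a superkey, so BCNF fails.
Drug → Dosage determines the non-prime attribute {Dosage} from a non-superkey — 3NF is violated.
No non-prime attribute depends on a proper subset of any candidate key, so 2NF holds.

2NF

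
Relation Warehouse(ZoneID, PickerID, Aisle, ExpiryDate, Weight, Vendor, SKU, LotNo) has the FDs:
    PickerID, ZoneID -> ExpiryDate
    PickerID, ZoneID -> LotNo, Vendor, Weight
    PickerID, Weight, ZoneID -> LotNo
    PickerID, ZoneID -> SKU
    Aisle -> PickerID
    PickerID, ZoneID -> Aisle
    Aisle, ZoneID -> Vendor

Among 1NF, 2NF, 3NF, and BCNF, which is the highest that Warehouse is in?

Candidate keys: {Aisle, ZoneID}, {PickerID, ZoneID}. Prime attributes: {Aisle, PickerID, ZoneID}.
For Aisle -> PickerID we have {Aisle}⁺ = {Aisle, PickerID}; {Aisle} is not a superkey, so BCNF fails.
Since {PickerID} ⊆ prime attributes and every other non-superkey FD also has a prime right side, the schema is in 3NF.

3NF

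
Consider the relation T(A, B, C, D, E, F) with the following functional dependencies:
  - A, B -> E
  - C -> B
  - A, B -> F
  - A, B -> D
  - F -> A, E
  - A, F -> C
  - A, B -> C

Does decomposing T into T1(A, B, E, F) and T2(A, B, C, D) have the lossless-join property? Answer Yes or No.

Common attributes: {A, B}; their closure is {A, B, C, D, E, F}.
This includes all of T1, so the common attributes are a superkey of T1 — the join is lossless.

Yes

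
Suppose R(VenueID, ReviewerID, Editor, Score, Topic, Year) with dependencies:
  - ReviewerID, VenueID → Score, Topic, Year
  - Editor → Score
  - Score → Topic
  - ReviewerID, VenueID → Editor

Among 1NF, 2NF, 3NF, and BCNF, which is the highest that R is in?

Candidate key: {ReviewerID, VenueID}. Prime attributes: {ReviewerID, VenueID}.
Editor → Score breaks BCNF: {Editor}⁺ = {Editor, Score, Topic}, so {Editor} is not a superkey.
Editor → Score determines the non-prime attribute {Score} from a non-superkey — 3NF is violated.
Checking every proper subset of each key, none determines a non-prime attribute — 2NF is satisfied.

2NF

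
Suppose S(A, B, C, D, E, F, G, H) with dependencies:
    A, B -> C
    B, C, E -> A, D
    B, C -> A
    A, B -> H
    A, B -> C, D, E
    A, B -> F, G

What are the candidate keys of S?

{A, B}, {B, C}

{B} never appears on the right of any FD, so every key must include it.
{A, B}⁺ = {A, B, C, D, E, F, G, H} — all of the relation — so {A, B} is a candidate key.
{B, C}⁺ = {A, B, C, D, E, F, G, H} — all of the relation — so {B, C} is a candidate key.
Any other superkey properly contains one of these, so there are no further candidate keys.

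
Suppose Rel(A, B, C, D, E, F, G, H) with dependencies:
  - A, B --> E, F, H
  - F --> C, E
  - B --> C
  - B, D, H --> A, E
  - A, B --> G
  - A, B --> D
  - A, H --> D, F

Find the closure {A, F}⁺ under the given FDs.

Start with {A, F}.
F --> C, E applies; add {C, E} → now {A, C, E, F}.
No further FD applies.

{A, C, E, F}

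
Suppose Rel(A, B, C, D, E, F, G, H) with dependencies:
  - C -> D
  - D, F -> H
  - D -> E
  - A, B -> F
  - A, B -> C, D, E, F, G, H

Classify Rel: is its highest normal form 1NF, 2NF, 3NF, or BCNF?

2NF

Candidate key: {A, B}. Prime attributes: {A, B}.
C -> D: {C}⁺ = {C, D, E}, which is not all of the attributes, so the left side is not a superkey — BCNF is violated.
C -> D has non-prime {D} on the right and a non-superkey on the left, so 3NF fails.
No non-prime attribute depends on a proper subset of any candidate key, so 2NF holds.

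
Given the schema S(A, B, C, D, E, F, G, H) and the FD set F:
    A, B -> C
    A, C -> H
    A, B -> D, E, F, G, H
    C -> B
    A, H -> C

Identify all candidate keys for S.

{A, B}, {A, C}, {A, H}

No FD produces {A}, so it must be in every candidate key.
{A, B} is a candidate key since {A, B}⁺ = {A, B, C, D, E, F, G, H} covers every attribute.
{A, C} is a candidate key since {A, C}⁺ = {A, B, C, D, E, F, G, H} covers every attribute.
{A, H} is a candidate key since {A, H}⁺ = {A, B, C, D, E, F, G, H} covers every attribute.
These are minimal and exhaustive — every other superkey contains one of them.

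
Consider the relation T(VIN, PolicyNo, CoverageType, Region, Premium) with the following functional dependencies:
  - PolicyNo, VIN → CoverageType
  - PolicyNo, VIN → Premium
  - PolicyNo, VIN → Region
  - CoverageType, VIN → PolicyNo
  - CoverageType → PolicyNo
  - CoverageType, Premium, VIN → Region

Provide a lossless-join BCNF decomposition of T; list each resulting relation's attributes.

{CoverageType, PolicyNo}; {CoverageType, Premium, Region, VIN}

Candidate keys of the original relation: {CoverageType, VIN}, {PolicyNo, VIN}.
{CoverageType, PolicyNo, Premium, Region, VIN}: {CoverageType} determines {CoverageType, PolicyNo} here but is not a superkey — split on CoverageType → PolicyNo, giving {CoverageType, PolicyNo} and {CoverageType, Premium, Region, VIN}.
{CoverageType, PolicyNo}: every determinant is a superkey — BCNF.
{CoverageType, Premium, Region, VIN}: every determinant is a superkey — BCNF.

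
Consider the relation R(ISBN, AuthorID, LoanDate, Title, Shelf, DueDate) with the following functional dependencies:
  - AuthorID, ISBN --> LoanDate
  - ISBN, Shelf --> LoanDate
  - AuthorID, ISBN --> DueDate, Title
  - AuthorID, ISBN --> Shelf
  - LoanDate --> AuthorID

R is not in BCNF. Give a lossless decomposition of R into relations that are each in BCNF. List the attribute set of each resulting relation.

Candidate keys of the original relation: {AuthorID, ISBN}, {ISBN, LoanDate}, {ISBN, Shelf}.
Within {AuthorID, DueDate, ISBN, LoanDate, Shelf, Title}: {LoanDate}⁺ ∩ {AuthorID, DueDate, ISBN, LoanDate, Shelf, Title} = {AuthorID, LoanDate}, not the whole set, so LoanDate --> AuthorID violates BCNF; decompose into {AuthorID, LoanDate} and {DueDate, ISBN, LoanDate, Shelf, Title}.
{AuthorID, LoanDate} is in BCNF.
{DueDate, ISBN, LoanDate, Shelf, Title} is in BCNF.

{AuthorID, LoanDate}; {DueDate, ISBN, LoanDate, Shelf, Title}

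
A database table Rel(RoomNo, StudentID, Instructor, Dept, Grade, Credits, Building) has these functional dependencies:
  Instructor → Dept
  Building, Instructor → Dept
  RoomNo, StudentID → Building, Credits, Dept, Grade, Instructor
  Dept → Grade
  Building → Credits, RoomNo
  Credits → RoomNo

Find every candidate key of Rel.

{Building, StudentID}, {Credits, StudentID}, {RoomNo, StudentID}

No FD produces {StudentID}, so it must be in every candidate key.
{Building, StudentID}⁺ = {Building, Credits, Dept, Grade, Instructor, RoomNo, StudentID} — all of the relation — so {Building, StudentID} is a candidate key.
{Credits, StudentID}⁺ = {Building, Credits, Dept, Grade, Instructor, RoomNo, StudentID} — all of the relation — so {Credits, StudentID} is a candidate key.
{RoomNo, StudentID}⁺ = {Building, Credits, Dept, Grade, Instructor, RoomNo, StudentID} — all of the relation — so {RoomNo, StudentID} is a candidate key.
These are minimal and exhaustive — every other superkey contains one of them.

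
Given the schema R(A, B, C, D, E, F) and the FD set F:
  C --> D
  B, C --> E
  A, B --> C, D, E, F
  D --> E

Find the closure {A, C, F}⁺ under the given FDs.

{A, C, D, E, F}

Start with {A, C, F}.
C --> D applies; add {D} → now {A, C, D, F}.
D --> E applies; add {E} → now {A, C, D, E, F}.
No further FD applies.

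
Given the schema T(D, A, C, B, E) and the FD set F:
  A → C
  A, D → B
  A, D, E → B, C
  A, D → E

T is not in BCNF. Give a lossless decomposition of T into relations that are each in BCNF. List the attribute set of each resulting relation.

Candidate key of the original relation: {A, D}.
{A, B, C, D, E}: {A} determines {A, C} here but is not a superkey — split on A → C, giving {A, C} and {A, B, D, E}.
{A, C}: every determinant is a superkey — BCNF.
{A, B, D, E}: every determinant is a superkey — BCNF.

{A, B, D, E}; {A, C}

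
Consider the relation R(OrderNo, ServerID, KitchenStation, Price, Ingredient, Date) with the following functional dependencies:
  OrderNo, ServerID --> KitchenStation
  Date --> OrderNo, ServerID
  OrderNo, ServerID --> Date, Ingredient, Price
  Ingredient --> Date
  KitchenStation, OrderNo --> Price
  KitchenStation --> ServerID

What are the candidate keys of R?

{Date}, {Ingredient}, {KitchenStation, OrderNo}, {OrderNo, ServerID}

{Date}⁺ = {Date, Ingredient, KitchenStation, OrderNo, Price, ServerID}, which is every attribute, so {Date} is a candidate key.
{Ingredient}⁺ = {Date, Ingredient, KitchenStation, OrderNo, Price, ServerID}, which is every attribute, so {Ingredient} is a candidate key.
{KitchenStation, OrderNo}⁺ = {Date, Ingredient, KitchenStation, OrderNo, Price, ServerID}, which is every attribute, so {KitchenStation, OrderNo} is a candidate key.
{OrderNo, ServerID}⁺ = {Date, Ingredient, KitchenStation, OrderNo, Price, ServerID}, which is every attribute, so {OrderNo, ServerID} is a candidate key.
No proper subset of any of these is a key, and no other minimal superkey exists.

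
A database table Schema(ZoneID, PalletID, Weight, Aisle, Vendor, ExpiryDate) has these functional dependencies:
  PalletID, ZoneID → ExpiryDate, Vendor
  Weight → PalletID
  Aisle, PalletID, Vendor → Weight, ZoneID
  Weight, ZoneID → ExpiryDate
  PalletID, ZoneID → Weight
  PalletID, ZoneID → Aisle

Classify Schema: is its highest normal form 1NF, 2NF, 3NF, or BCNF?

Candidate keys: {Aisle, PalletID, Vendor}, {Aisle, Vendor, Weight}, {PalletID, ZoneID}, {Weight, ZoneID}. Prime attributes: {Aisle, PalletID, Vendor, Weight, ZoneID}.
Weight → PalletID: {Weight}⁺ = {PalletID, Weight}, which is not all of the attributes, so the left side is not a superkey — BCNF is violated.
But every attribute on its right side ({PalletID}) is prime, and the same holds for every other non-superkey FD, so 3NF still holds.

3NF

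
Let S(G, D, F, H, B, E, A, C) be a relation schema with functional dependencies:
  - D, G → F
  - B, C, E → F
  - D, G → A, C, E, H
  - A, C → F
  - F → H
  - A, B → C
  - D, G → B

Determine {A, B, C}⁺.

Start with {A, B, C}.
A, C → F applies; add {F} → now {A, B, C, F}.
F → H applies; add {H} → now {A, B, C, F, H}.
No further FD applies.

{A, B, C, F, H}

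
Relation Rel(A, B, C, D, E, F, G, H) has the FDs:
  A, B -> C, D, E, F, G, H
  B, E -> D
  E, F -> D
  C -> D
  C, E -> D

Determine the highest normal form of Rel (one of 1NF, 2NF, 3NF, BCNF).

2NF

Candidate key: {A, B}. Prime attributes: {A, B}.
B, E -> D: {B, E}⁺ = {B, D, E}, which is not all of the attributes, so the left side is not a superkey — BCNF is violated.
B, E -> D determines the non-prime attribute {D} from a non-superkey — 3NF is violated.
No proper subset of a key has a non-prime attribute in its closure, so there is no partial dependency; 2NF holds.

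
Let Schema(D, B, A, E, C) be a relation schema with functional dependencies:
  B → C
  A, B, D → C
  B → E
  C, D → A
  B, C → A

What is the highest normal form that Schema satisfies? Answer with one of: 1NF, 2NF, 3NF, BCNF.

1NF

Candidate key: {B, D}. Prime attributes: {B, D}.
B → C breaks BCNF: {B}⁺ = {A, B, C, E}, so {B} is not a superkey.
Because {C} is non-prime and the left side of B → C is not a superkey, the relation is not in 3NF.
{B} is a proper subset of the key {B, D}, and {B}⁺ contains the non-prime attributes {A, C, E} — a partial dependency, so 2NF is violated.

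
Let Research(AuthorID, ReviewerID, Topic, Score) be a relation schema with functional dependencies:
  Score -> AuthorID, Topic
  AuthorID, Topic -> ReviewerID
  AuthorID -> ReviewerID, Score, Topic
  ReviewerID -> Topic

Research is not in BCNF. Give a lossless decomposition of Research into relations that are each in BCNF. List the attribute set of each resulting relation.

Candidate keys of the original relation: {AuthorID}, {Score}.
{AuthorID, ReviewerID, Score, Topic}: {ReviewerID} determines {ReviewerID, Topic} here but is not a superkey — split on ReviewerID -> Topic, giving {ReviewerID, Topic} and {AuthorID, ReviewerID, Score}.
{ReviewerID, Topic}: every determinant is a superkey — BCNF.
{AuthorID, ReviewerID, Score}: every determinant is a superkey — BCNF.

{AuthorID, ReviewerID, Score}; {ReviewerID, Topic}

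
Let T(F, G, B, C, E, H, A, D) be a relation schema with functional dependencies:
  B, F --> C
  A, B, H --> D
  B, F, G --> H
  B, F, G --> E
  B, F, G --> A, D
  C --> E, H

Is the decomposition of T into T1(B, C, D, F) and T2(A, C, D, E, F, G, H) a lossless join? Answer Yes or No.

Common attributes: {C, D, F}; their closure is {C, D, E, F, H}.
The closure covers neither T1 nor T2 entirely; the join is not lossless.

No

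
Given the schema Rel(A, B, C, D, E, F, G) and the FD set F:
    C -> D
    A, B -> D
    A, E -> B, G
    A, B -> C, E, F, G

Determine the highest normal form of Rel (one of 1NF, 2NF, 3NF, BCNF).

2NF

Candidate keys: {A, B}, {A, E}. Prime attributes: {A, B, E}.
For C -> D we have {C}⁺ = {C, D}; {C} is not a superkey, so BCNF fails.
Because {D} is non-prime and the left side of C -> D is not a superkey, the relation is not in 3NF.
No proper subset of a key has a non-prime attribute in its closure, so there is no partial dependency; 2NF holds.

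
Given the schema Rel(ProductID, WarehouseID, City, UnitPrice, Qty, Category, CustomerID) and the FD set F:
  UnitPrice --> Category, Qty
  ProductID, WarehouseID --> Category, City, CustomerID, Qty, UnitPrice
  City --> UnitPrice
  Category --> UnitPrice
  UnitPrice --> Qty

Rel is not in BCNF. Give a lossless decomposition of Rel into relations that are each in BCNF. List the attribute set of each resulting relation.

Candidate key of the original relation: {ProductID, WarehouseID}.
{Category, City, CustomerID, ProductID, Qty, UnitPrice, WarehouseID}: {UnitPrice} determines {Category, Qty, UnitPrice} here but is not a superkey — split on UnitPrice --> Category, Qty, giving {Category, Qty, UnitPrice} and {City, CustomerID, ProductID, UnitPrice, WarehouseID}.
{Category, Qty, UnitPrice}: every determinant is a superkey — BCNF.
{City, CustomerID, ProductID, UnitPrice, WarehouseID}: {City} determines {City, UnitPrice} here but is not a superkey — split on City --> UnitPrice, giving {City, UnitPrice} and {City, CustomerID, ProductID, WarehouseID}.
{City, UnitPrice}: every determinant is a superkey — BCNF.
{City, CustomerID, ProductID, WarehouseID}: every determinant is a superkey — BCNF.

{Category, Qty, UnitPrice}; {City, CustomerID, ProductID, WarehouseID}; {City, UnitPrice}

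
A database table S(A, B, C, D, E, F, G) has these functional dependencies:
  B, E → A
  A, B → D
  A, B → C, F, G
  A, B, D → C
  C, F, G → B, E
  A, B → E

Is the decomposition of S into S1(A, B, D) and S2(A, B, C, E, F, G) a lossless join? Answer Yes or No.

Yes

S1 ∩ S2 = {A, B}; its closure under F is {A, B, C, D, E, F, G}.
Since S1 ⊆ {A, B, C, D, E, F, G}, the intersection is a superkey of S1; the decomposition is lossless.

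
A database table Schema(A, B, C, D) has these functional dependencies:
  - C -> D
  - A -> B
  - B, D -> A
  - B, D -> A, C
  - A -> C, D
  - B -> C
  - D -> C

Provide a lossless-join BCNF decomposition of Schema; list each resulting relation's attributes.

Candidate keys of the original relation: {A}, {B}.
In {A, B, C, D}, {C} is not a superkey ({C}⁺ restricted to this set is {C, D}), so split on C -> D into {C, D} and {A, B, C}.
{C, D} is in BCNF.
{A, B, C} is in BCNF.

{A, B, C}; {C, D}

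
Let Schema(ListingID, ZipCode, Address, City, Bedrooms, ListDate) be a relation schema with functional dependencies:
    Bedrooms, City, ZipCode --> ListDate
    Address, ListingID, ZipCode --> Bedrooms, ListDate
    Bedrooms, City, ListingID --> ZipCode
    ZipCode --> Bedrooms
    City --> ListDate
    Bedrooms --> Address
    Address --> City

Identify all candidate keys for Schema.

{Bedrooms, ListingID}, {ListingID, ZipCode}

Attributes never on any right-hand side: {ListingID} — every candidate key must contain it.
{Bedrooms, ListingID}⁺ = {Address, Bedrooms, City, ListDate, ListingID, ZipCode}, which is every attribute, so {Bedrooms, ListingID} is a candidate key.
{ListingID, ZipCode}⁺ = {Address, Bedrooms, City, ListDate, ListingID, ZipCode}, which is every attribute, so {ListingID, ZipCode} is a candidate key.
No proper subset of any of these is a key, and no other minimal superkey exists.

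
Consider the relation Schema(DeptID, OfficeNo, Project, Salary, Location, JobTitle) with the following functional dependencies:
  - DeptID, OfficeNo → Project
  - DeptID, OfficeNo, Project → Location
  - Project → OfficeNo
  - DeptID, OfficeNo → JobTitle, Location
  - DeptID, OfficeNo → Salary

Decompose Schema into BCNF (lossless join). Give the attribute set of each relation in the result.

Candidate keys of the original relation: {DeptID, OfficeNo}, {DeptID, Project}.
In {DeptID, JobTitle, Location, OfficeNo, Project, Salary}, {Project} is not a superkey ({Project}⁺ restricted to this set is {OfficeNo, Project}), so split on Project → OfficeNo into {OfficeNo, Project} and {DeptID, JobTitle, Location, Project, Salary}.
{OfficeNo, Project}: every determinant is a superkey — BCNF.
{DeptID, JobTitle, Location, Project, Salary}: every determinant is a superkey — BCNF.

{DeptID, JobTitle, Location, Project, Salary}; {OfficeNo, Project}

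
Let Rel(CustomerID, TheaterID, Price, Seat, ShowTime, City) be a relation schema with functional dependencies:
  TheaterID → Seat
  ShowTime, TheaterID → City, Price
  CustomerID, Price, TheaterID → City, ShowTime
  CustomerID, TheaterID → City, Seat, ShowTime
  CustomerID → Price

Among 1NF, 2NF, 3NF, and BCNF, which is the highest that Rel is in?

1NF

Candidate key: {CustomerID, TheaterID}. Prime attributes: {CustomerID, TheaterID}.
TheaterID → Seat breaks BCNF: {TheaterID}⁺ = {Seat, TheaterID}, so {TheaterID} is not a superkey.
TheaterID → Seat determines the non-prime attribute {Seat} from a non-superkey — 3NF is violated.
The proper key subset {CustomerID} of {CustomerID, TheaterID} determines non-prime {Price}, so the relation is not even in 2NF.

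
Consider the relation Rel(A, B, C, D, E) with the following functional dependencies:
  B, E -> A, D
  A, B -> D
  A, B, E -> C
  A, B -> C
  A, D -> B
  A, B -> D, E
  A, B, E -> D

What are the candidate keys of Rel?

{A, B}, {A, D}, {B, E}

{A, B} is a candidate key since {A, B}⁺ = {A, B, C, D, E} covers every attribute.
{A, D} is a candidate key since {A, D}⁺ = {A, B, C, D, E} covers every attribute.
{B, E} is a candidate key since {B, E}⁺ = {A, B, C, D, E} covers every attribute.
No proper subset of any of these is a key, and no other minimal superkey exists.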